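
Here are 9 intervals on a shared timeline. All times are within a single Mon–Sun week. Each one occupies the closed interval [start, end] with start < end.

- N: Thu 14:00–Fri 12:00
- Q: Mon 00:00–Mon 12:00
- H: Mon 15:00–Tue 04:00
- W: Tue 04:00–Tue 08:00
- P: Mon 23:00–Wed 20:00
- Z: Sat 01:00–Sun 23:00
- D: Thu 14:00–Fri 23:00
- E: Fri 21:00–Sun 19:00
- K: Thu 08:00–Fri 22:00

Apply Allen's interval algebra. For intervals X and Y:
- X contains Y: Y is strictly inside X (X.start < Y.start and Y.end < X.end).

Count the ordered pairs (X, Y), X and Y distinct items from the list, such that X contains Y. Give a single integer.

2

Checking all 72 ordered pairs for relation 'contains'; matching pairs in alphabetical order:
(K, N): K contains N ✓
(P, W): P contains W ✓
Count: 2.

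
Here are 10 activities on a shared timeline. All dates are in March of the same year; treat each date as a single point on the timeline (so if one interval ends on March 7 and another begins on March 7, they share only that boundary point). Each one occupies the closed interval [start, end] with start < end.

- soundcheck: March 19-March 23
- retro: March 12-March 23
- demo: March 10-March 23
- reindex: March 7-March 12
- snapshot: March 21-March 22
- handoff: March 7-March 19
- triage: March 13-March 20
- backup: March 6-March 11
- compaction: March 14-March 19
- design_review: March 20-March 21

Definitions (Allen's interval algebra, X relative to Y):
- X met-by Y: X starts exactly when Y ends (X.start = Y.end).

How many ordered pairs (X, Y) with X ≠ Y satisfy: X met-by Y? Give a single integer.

Checking all 90 ordered pairs for relation 'met-by'; matching pairs in alphabetical order:
(design_review, triage): design_review met-by triage ✓
(retro, reindex): retro met-by reindex ✓
(snapshot, design_review): snapshot met-by design_review ✓
(soundcheck, compaction): soundcheck met-by compaction ✓
(soundcheck, handoff): soundcheck met-by handoff ✓
Count: 5.

5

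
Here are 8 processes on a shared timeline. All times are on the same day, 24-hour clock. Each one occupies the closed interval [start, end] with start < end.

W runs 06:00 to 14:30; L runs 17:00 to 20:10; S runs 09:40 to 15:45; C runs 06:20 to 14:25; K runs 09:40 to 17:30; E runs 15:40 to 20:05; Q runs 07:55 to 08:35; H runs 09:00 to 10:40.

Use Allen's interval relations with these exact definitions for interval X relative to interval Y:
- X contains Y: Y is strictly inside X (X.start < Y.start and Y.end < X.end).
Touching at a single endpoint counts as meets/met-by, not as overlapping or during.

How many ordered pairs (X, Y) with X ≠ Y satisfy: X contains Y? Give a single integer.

5

Checking all 56 ordered pairs for relation 'contains'; matching pairs in alphabetical order:
(C, H): C contains H ✓
(C, Q): C contains Q ✓
(W, C): W contains C ✓
(W, H): W contains H ✓
(W, Q): W contains Q ✓
Count: 5.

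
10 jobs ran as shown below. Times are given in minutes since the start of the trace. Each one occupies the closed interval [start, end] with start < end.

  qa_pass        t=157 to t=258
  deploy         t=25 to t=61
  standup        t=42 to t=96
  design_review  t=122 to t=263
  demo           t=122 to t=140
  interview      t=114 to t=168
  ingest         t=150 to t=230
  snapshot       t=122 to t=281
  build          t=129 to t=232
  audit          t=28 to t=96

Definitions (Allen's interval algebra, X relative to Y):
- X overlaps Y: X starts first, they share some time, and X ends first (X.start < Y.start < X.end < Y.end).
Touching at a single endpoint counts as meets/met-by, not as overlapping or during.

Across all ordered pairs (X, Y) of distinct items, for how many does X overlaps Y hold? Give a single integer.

10

Checking all 90 ordered pairs for relation 'overlaps'; matching pairs in alphabetical order:
(build, qa_pass): build overlaps qa_pass ✓
(demo, build): demo overlaps build ✓
(deploy, audit): deploy overlaps audit ✓
(deploy, standup): deploy overlaps standup ✓
(ingest, qa_pass): ingest overlaps qa_pass ✓
(interview, build): interview overlaps build ✓
(interview, design_review): interview overlaps design_review ✓
(interview, ingest): interview overlaps ingest ✓
(interview, qa_pass): interview overlaps qa_pass ✓
(interview, snapshot): interview overlaps snapshot ✓
Count: 10.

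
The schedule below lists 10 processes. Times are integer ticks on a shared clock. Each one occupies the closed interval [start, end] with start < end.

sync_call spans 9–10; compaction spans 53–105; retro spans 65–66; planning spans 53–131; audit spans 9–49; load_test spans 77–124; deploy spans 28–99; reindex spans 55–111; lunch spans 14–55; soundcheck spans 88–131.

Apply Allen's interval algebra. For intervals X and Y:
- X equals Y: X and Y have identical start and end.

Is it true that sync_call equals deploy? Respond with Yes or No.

sync_call = [9, 10], deploy = [28, 99].
Actual relation of sync_call to deploy: before.
Asked whether 'equals' holds → No.

No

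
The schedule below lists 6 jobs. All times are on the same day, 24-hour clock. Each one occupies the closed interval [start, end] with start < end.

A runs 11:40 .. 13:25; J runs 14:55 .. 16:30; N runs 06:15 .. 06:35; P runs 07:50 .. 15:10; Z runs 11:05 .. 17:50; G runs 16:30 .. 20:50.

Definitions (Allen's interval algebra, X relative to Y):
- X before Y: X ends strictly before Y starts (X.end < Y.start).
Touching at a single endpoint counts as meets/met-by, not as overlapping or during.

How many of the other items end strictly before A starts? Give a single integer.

1

Target A = [11:40, 13:25].
G [16:30, 20:50] → after → no.
J [14:55, 16:30] → after → no.
N [06:15, 06:35] → before → counts.
P [07:50, 15:10] → contains → no.
Z [11:05, 17:50] → contains → no.
Total: 1.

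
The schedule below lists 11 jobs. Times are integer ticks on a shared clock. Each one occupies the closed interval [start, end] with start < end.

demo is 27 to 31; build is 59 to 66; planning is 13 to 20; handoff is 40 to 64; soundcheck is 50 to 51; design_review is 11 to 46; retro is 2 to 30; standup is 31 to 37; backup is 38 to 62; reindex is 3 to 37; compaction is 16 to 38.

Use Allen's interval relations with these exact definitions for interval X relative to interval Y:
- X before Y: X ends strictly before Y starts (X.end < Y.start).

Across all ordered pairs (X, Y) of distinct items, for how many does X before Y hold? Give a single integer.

Checking all 110 ordered pairs for relation 'before'; matching pairs in alphabetical order:
(compaction, build): compaction before build ✓
(compaction, handoff): compaction before handoff ✓
(compaction, soundcheck): compaction before soundcheck ✓
(demo, backup): demo before backup ✓
(demo, build): demo before build ✓
(demo, handoff): demo before handoff ✓
(demo, soundcheck): demo before soundcheck ✓
(design_review, build): design_review before build ✓
(design_review, soundcheck): design_review before soundcheck ✓
(planning, backup): planning before backup ✓
(planning, build): planning before build ✓
(planning, demo): planning before demo ✓
(planning, handoff): planning before handoff ✓
(planning, soundcheck): planning before soundcheck ✓
(planning, standup): planning before standup ✓
(reindex, backup): reindex before backup ✓
(reindex, build): reindex before build ✓
(reindex, handoff): reindex before handoff ✓
(reindex, soundcheck): reindex before soundcheck ✓
(retro, backup): retro before backup ✓
(retro, build): retro before build ✓
(retro, handoff): retro before handoff ✓
(retro, soundcheck): retro before soundcheck ✓
(retro, standup): retro before standup ✓
... plus 5 further pairs not listed.
Count: 29.

29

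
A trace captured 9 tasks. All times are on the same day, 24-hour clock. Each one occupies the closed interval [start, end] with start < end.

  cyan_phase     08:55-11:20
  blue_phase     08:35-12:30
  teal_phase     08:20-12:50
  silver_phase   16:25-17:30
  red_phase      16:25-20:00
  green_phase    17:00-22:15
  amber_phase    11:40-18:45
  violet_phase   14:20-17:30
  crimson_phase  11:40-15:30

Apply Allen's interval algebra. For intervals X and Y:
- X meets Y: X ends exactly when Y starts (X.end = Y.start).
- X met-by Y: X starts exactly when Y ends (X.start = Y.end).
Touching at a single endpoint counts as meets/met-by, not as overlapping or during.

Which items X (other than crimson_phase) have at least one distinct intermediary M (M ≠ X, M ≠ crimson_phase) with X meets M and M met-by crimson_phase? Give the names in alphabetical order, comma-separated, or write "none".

none

Target crimson_phase = [11:40, 15:30].
Intermediaries M with M met-by crimson_phase: none.
Union: none.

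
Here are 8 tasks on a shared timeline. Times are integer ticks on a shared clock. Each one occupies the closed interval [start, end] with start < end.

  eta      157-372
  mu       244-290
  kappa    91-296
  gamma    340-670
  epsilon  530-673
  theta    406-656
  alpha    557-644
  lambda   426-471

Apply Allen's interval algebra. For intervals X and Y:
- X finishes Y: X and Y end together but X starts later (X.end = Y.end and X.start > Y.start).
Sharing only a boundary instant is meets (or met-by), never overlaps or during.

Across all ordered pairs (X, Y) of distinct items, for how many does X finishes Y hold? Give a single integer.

0

Checking all 56 ordered pairs for relation 'finishes'; matching pairs in alphabetical order:
No pair satisfies it.
Count: 0.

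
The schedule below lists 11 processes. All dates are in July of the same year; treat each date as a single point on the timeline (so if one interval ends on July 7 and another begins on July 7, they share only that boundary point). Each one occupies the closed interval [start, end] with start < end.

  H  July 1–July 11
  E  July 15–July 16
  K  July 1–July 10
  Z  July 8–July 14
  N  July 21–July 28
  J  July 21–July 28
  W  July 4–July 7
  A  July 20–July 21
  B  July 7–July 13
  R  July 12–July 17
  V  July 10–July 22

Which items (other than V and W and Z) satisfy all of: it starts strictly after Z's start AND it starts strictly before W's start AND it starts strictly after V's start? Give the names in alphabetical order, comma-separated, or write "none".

none

Conditions: its start is strictly after Z's start (X.start > July 8) AND its start is strictly before W's start (X.start < July 4) AND its start is strictly after V's start (X.start > July 10).
A: start July 20 > July 8? ✓; start July 20 < July 4? ✗; start July 20 > July 10? ✓ → no.
B: start July 7 > July 8? ✗; start July 7 < July 4? ✗; start July 7 > July 10? ✗ → no.
E: start July 15 > July 8? ✓; start July 15 < July 4? ✗; start July 15 > July 10? ✓ → no.
H: start July 1 > July 8? ✗; start July 1 < July 4? ✓; start July 1 > July 10? ✗ → no.
J: start July 21 > July 8? ✓; start July 21 < July 4? ✗; start July 21 > July 10? ✓ → no.
K: start July 1 > July 8? ✗; start July 1 < July 4? ✓; start July 1 > July 10? ✗ → no.
N: start July 21 > July 8? ✓; start July 21 < July 4? ✗; start July 21 > July 10? ✓ → no.
R: start July 12 > July 8? ✓; start July 12 < July 4? ✗; start July 12 > July 10? ✓ → no.
Result: none.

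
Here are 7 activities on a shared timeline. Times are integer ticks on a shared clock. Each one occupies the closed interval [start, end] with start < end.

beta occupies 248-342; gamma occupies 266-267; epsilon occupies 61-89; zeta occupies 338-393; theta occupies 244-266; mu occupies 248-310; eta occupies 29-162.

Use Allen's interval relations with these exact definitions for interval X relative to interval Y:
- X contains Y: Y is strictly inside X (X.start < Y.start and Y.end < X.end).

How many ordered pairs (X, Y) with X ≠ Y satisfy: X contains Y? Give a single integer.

3

Checking all 42 ordered pairs for relation 'contains'; matching pairs in alphabetical order:
(beta, gamma): beta contains gamma ✓
(eta, epsilon): eta contains epsilon ✓
(mu, gamma): mu contains gamma ✓
Count: 3.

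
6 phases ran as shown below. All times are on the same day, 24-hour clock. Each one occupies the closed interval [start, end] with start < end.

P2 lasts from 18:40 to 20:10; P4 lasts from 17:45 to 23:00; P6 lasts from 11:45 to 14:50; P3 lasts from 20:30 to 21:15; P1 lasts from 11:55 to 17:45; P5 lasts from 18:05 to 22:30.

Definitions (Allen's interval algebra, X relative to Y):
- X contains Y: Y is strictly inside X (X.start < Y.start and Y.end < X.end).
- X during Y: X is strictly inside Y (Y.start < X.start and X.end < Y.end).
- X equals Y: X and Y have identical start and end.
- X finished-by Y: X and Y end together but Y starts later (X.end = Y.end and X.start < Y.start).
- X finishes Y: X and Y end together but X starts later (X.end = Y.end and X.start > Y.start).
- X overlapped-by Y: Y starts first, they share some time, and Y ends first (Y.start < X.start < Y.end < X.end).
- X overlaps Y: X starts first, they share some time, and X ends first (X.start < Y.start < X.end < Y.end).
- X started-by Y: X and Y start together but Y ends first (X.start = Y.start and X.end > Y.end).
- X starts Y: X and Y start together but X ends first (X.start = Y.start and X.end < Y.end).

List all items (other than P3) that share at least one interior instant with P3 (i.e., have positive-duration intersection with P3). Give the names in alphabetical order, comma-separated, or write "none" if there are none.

Target P3 = [20:30, 21:15].
P1 [11:55, 17:45] → before → no.
P2 [18:40, 20:10] → before → no.
P4 [17:45, 23:00] → contains → yes.
P5 [18:05, 22:30] → contains → yes.
P6 [11:45, 14:50] → before → no.
Result: P4, P5.

P4, P5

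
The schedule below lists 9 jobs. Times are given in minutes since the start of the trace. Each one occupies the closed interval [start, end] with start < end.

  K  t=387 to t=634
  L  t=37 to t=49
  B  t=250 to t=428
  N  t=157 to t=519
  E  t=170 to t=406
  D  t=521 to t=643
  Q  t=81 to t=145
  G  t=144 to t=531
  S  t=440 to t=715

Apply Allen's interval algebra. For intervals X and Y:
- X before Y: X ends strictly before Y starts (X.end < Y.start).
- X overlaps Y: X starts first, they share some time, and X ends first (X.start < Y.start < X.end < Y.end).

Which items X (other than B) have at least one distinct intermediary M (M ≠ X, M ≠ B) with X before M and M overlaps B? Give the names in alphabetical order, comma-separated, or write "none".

Target B = [t=250, t=428].
Intermediaries M with M overlaps B: E.
Via E — items with X before E: L, Q.
Union: L, Q.

L, Q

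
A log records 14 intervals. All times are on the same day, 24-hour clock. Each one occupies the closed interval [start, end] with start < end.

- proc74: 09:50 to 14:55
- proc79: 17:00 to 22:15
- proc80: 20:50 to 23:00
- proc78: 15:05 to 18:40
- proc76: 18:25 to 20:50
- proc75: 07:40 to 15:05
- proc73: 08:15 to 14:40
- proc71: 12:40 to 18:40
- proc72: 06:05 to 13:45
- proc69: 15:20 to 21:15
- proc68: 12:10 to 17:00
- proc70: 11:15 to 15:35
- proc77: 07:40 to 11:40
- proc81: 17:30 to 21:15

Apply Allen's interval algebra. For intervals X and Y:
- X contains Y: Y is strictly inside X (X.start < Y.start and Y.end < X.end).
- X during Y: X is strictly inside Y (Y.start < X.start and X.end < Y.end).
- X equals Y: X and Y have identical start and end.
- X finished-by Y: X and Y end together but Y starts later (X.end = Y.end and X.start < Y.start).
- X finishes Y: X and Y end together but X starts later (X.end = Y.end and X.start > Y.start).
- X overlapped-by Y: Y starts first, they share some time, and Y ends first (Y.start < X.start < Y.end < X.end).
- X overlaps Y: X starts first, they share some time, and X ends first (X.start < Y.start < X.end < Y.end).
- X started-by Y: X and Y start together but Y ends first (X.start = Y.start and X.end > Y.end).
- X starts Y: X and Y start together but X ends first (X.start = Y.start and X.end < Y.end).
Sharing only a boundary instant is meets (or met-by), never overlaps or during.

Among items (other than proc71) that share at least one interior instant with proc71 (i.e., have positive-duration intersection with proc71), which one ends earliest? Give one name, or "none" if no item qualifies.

proc72

Target proc71 = [12:40, 18:40].
proc68 [12:10, 17:00] → overlaps → candidate.
proc69 [15:20, 21:15] → overlapped-by → candidate.
proc70 [11:15, 15:35] → overlaps → candidate.
proc72 [06:05, 13:45] → overlaps → candidate.
proc73 [08:15, 14:40] → overlaps → candidate.
proc74 [09:50, 14:55] → overlaps → candidate.
proc75 [07:40, 15:05] → overlaps → candidate.
proc76 [18:25, 20:50] → overlapped-by → candidate.
proc77 [07:40, 11:40] → before → excluded.
proc78 [15:05, 18:40] → finishes → candidate.
proc79 [17:00, 22:15] → overlapped-by → candidate.
proc80 [20:50, 23:00] → after → excluded.
proc81 [17:30, 21:15] → overlapped-by → candidate.
Among candidates, earliest end is 13:45 → proc72.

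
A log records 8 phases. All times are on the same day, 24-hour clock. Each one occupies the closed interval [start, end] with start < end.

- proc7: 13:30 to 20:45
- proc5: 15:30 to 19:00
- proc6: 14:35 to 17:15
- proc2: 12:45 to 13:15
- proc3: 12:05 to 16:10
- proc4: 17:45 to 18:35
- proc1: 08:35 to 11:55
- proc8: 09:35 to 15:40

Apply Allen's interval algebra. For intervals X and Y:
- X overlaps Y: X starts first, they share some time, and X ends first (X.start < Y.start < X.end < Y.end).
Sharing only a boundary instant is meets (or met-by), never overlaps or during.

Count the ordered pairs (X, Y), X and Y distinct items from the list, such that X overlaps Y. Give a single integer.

Checking all 56 ordered pairs for relation 'overlaps'; matching pairs in alphabetical order:
(proc1, proc8): proc1 overlaps proc8 ✓
(proc3, proc5): proc3 overlaps proc5 ✓
(proc3, proc6): proc3 overlaps proc6 ✓
(proc3, proc7): proc3 overlaps proc7 ✓
(proc6, proc5): proc6 overlaps proc5 ✓
(proc8, proc3): proc8 overlaps proc3 ✓
(proc8, proc5): proc8 overlaps proc5 ✓
(proc8, proc6): proc8 overlaps proc6 ✓
(proc8, proc7): proc8 overlaps proc7 ✓
Count: 9.

9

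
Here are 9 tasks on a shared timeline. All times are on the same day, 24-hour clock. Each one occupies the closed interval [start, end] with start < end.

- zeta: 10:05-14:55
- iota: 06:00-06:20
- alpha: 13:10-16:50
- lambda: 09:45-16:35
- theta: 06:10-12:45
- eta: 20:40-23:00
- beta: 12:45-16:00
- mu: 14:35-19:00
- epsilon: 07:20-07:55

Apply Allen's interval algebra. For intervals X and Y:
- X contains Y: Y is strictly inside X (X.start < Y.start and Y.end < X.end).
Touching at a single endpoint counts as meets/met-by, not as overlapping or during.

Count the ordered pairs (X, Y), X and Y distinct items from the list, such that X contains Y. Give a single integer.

Checking all 72 ordered pairs for relation 'contains'; matching pairs in alphabetical order:
(lambda, beta): lambda contains beta ✓
(lambda, zeta): lambda contains zeta ✓
(theta, epsilon): theta contains epsilon ✓
Count: 3.

3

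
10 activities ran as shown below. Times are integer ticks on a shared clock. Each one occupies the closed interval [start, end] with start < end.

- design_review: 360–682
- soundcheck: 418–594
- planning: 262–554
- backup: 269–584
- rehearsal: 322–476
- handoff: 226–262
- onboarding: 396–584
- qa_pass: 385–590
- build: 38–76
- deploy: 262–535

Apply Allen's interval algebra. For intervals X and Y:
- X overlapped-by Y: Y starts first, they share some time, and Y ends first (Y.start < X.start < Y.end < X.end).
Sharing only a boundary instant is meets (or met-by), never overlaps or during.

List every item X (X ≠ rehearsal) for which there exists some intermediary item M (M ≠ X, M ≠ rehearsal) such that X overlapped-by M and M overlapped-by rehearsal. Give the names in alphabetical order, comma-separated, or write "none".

Target rehearsal = [322, 476].
Intermediaries M with M overlapped-by rehearsal: design_review, onboarding, qa_pass, soundcheck.
Via design_review — items with X overlapped-by design_review: none.
Via onboarding — items with X overlapped-by onboarding: soundcheck.
Via qa_pass — items with X overlapped-by qa_pass: soundcheck.
Via soundcheck — items with X overlapped-by soundcheck: none.
Union: soundcheck.

soundcheck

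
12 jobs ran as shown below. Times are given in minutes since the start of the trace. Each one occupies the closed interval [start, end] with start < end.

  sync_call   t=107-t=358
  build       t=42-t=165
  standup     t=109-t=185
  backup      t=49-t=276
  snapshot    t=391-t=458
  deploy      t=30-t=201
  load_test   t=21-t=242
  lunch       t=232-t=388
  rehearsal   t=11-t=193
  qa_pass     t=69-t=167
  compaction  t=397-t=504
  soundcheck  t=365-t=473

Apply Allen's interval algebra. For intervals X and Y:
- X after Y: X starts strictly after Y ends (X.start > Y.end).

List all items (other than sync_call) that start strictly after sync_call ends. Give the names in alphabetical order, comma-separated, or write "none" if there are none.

compaction, snapshot, soundcheck

Target sync_call = [t=107, t=358].
backup [t=49, t=276] → overlaps → no.
build [t=42, t=165] → overlaps → no.
compaction [t=397, t=504] → after → yes.
deploy [t=30, t=201] → overlaps → no.
load_test [t=21, t=242] → overlaps → no.
lunch [t=232, t=388] → overlapped-by → no.
qa_pass [t=69, t=167] → overlaps → no.
rehearsal [t=11, t=193] → overlaps → no.
snapshot [t=391, t=458] → after → yes.
soundcheck [t=365, t=473] → after → yes.
standup [t=109, t=185] → during → no.
Result: compaction, snapshot, soundcheck.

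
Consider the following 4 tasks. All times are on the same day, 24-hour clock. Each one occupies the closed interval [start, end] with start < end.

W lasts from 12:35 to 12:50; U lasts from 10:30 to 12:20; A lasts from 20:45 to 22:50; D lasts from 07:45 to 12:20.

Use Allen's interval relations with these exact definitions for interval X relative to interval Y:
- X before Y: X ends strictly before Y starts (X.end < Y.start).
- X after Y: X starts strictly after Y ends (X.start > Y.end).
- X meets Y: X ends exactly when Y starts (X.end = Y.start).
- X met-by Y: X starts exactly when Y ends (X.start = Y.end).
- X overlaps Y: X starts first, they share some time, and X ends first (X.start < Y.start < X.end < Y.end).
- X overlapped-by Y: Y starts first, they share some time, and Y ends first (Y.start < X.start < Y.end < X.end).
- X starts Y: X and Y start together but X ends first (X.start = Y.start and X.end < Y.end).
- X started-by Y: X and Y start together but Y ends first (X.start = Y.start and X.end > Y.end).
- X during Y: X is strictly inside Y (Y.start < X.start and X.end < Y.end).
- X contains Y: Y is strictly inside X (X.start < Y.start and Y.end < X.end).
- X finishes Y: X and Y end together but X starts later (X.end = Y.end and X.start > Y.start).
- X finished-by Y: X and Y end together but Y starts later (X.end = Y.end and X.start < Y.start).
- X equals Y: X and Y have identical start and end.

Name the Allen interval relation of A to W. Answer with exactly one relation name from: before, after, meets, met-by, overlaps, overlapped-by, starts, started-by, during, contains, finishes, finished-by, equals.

A = [20:45, 22:50]; W = [12:35, 12:50].
Compare endpoints: A.start > W.start, A.start > W.end, A.end > W.start, A.end > W.end.
That pattern is 'after'.

after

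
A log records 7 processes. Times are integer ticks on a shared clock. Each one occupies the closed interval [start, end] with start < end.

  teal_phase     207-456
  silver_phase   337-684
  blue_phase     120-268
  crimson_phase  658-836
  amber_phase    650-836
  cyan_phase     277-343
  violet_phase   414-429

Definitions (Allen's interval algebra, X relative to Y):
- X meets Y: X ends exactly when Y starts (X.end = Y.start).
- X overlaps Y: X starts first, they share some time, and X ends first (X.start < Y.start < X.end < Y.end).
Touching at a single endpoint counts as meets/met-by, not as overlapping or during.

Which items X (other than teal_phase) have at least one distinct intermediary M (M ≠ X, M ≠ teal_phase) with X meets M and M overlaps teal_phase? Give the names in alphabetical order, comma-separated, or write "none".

none

Target teal_phase = [207, 456].
Intermediaries M with M overlaps teal_phase: blue_phase.
Via blue_phase — items with X meets blue_phase: none.
Union: none.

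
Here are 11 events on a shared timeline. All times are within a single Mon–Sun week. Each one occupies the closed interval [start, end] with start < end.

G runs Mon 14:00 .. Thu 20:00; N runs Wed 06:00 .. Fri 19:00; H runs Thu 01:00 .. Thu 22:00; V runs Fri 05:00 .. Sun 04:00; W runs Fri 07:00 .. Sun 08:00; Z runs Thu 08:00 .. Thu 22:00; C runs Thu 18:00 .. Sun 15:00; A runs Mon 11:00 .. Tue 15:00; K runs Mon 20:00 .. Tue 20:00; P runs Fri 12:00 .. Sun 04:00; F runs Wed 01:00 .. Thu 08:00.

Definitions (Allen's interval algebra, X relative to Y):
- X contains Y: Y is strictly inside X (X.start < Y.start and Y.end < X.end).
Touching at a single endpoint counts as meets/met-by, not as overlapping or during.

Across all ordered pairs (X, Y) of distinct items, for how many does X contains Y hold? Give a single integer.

8

Checking all 110 ordered pairs for relation 'contains'; matching pairs in alphabetical order:
(C, P): C contains P ✓
(C, V): C contains V ✓
(C, W): C contains W ✓
(G, F): G contains F ✓
(G, K): G contains K ✓
(N, H): N contains H ✓
(N, Z): N contains Z ✓
(W, P): W contains P ✓
Count: 8.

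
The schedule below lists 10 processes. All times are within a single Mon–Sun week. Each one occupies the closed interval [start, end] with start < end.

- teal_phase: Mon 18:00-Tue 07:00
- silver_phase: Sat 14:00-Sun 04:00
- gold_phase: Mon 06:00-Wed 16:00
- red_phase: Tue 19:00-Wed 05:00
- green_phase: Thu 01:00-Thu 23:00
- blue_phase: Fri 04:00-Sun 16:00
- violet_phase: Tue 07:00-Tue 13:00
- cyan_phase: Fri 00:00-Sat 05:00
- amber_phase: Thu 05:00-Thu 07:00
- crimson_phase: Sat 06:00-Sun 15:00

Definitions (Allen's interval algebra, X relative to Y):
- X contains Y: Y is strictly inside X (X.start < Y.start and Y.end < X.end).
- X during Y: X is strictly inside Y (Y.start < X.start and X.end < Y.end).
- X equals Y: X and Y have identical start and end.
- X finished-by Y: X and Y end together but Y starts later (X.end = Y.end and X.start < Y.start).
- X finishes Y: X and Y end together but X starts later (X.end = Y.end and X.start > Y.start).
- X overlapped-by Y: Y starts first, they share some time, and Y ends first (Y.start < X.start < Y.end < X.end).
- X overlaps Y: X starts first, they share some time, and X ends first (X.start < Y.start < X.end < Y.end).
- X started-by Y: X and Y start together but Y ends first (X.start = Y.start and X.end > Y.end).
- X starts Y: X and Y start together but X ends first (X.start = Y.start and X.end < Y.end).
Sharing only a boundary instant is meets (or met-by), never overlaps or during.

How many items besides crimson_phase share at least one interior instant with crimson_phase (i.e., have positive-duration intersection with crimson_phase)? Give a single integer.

Target crimson_phase = [Sat 06:00, Sun 15:00].
amber_phase [Thu 05:00, Thu 07:00] → before → no.
blue_phase [Fri 04:00, Sun 16:00] → contains → counts.
cyan_phase [Fri 00:00, Sat 05:00] → before → no.
gold_phase [Mon 06:00, Wed 16:00] → before → no.
green_phase [Thu 01:00, Thu 23:00] → before → no.
red_phase [Tue 19:00, Wed 05:00] → before → no.
silver_phase [Sat 14:00, Sun 04:00] → during → counts.
teal_phase [Mon 18:00, Tue 07:00] → before → no.
violet_phase [Tue 07:00, Tue 13:00] → before → no.
Total: 2.

2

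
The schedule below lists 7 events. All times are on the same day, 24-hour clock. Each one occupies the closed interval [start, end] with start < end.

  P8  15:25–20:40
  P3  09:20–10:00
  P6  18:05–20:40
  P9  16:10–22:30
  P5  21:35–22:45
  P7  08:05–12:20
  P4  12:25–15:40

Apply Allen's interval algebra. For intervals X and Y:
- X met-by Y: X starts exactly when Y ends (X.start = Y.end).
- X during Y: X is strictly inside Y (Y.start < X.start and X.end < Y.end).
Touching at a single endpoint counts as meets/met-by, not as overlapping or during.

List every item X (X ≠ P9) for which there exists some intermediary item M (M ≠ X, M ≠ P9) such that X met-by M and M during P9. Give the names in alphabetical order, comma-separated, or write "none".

Target P9 = [16:10, 22:30].
Intermediaries M with M during P9: P6.
Via P6 — items with X met-by P6: none.
Union: none.

none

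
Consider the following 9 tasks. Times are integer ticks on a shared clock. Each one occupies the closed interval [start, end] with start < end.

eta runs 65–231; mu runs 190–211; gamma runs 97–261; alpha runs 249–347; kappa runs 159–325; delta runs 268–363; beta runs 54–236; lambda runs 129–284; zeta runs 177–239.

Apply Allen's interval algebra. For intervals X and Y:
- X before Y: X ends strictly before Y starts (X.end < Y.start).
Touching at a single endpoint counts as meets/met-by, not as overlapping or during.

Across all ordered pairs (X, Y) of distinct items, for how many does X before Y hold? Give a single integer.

9

Checking all 72 ordered pairs for relation 'before'; matching pairs in alphabetical order:
(beta, alpha): beta before alpha ✓
(beta, delta): beta before delta ✓
(eta, alpha): eta before alpha ✓
(eta, delta): eta before delta ✓
(gamma, delta): gamma before delta ✓
(mu, alpha): mu before alpha ✓
(mu, delta): mu before delta ✓
(zeta, alpha): zeta before alpha ✓
(zeta, delta): zeta before delta ✓
Count: 9.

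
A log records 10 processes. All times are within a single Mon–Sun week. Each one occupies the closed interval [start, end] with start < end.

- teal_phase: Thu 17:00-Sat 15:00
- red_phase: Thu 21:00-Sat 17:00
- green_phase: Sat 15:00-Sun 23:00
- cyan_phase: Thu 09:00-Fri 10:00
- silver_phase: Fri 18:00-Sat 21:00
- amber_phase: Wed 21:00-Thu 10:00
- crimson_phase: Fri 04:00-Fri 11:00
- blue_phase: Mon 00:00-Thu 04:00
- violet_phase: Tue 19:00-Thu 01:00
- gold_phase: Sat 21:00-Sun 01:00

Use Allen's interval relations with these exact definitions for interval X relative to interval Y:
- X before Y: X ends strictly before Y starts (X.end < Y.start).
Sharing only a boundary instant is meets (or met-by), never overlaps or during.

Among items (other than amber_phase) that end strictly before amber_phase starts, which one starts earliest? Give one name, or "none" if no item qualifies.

none

Target amber_phase = [Wed 21:00, Thu 10:00].
blue_phase [Mon 00:00, Thu 04:00] → overlaps → excluded.
crimson_phase [Fri 04:00, Fri 11:00] → after → excluded.
cyan_phase [Thu 09:00, Fri 10:00] → overlapped-by → excluded.
gold_phase [Sat 21:00, Sun 01:00] → after → excluded.
green_phase [Sat 15:00, Sun 23:00] → after → excluded.
red_phase [Thu 21:00, Sat 17:00] → after → excluded.
silver_phase [Fri 18:00, Sat 21:00] → after → excluded.
teal_phase [Thu 17:00, Sat 15:00] → after → excluded.
violet_phase [Tue 19:00, Thu 01:00] → overlaps → excluded.
No candidates → none.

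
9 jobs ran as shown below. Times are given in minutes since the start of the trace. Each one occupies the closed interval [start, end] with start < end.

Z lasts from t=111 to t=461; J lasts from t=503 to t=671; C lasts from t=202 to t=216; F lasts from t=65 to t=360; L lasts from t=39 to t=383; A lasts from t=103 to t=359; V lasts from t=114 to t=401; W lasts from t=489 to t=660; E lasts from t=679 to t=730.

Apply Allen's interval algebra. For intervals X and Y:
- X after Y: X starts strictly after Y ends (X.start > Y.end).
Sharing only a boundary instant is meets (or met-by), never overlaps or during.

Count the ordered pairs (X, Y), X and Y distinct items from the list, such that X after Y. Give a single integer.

Checking all 72 ordered pairs for relation 'after'; matching pairs in alphabetical order:
(E, A): E after A ✓
(E, C): E after C ✓
(E, F): E after F ✓
(E, J): E after J ✓
(E, L): E after L ✓
(E, V): E after V ✓
(E, W): E after W ✓
(E, Z): E after Z ✓
(J, A): J after A ✓
(J, C): J after C ✓
(J, F): J after F ✓
(J, L): J after L ✓
(J, V): J after V ✓
(J, Z): J after Z ✓
(W, A): W after A ✓
(W, C): W after C ✓
(W, F): W after F ✓
(W, L): W after L ✓
(W, V): W after V ✓
(W, Z): W after Z ✓
Count: 20.

20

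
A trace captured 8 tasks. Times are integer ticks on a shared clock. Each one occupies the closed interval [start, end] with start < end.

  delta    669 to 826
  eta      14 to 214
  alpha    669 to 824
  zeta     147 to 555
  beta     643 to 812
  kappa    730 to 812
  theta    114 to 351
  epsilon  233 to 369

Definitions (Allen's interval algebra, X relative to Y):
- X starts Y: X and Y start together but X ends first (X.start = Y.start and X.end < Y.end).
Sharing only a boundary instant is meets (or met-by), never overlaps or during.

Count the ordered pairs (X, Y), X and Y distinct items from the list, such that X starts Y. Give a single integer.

1

Checking all 56 ordered pairs for relation 'starts'; matching pairs in alphabetical order:
(alpha, delta): alpha starts delta ✓
Count: 1.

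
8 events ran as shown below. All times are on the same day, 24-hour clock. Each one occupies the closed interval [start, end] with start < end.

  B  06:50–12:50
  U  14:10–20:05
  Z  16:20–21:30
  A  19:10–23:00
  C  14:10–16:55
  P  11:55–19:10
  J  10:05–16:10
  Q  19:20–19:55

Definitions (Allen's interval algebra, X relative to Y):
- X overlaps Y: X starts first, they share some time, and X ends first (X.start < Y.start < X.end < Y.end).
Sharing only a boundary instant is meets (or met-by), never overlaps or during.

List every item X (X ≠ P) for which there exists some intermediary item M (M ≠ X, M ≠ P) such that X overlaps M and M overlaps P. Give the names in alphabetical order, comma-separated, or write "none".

Target P = [11:55, 19:10].
Intermediaries M with M overlaps P: B, J.
Via B — items with X overlaps B: none.
Via J — items with X overlaps J: B.
Union: B.

B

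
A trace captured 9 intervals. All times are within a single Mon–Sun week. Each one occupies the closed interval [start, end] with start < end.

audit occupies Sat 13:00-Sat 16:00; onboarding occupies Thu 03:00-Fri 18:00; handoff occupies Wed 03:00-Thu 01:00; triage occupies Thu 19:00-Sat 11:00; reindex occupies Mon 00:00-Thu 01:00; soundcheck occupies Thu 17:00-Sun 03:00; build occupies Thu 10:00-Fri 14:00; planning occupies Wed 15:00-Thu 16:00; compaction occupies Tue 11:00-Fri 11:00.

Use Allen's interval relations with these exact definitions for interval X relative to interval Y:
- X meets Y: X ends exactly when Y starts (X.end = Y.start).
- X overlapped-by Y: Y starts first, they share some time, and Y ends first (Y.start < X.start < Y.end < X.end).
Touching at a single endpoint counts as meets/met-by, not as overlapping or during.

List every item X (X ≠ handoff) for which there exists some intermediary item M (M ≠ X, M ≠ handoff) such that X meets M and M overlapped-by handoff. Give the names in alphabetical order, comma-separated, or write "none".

Target handoff = [Wed 03:00, Thu 01:00].
Intermediaries M with M overlapped-by handoff: planning.
Via planning — items with X meets planning: none.
Union: none.

none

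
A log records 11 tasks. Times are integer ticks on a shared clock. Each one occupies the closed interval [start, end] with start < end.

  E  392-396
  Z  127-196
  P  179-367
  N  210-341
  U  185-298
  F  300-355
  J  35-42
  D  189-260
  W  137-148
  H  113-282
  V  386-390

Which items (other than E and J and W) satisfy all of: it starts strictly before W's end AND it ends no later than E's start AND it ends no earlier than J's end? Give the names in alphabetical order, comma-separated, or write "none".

H, Z

Conditions: its start is strictly before W's end (X.start < 148) AND its end is no later than E's start (X.end <= 392) AND its end is no earlier than J's end (X.end >= 42).
D: start 189 < 148? ✗; end 260 <= 392? ✓; end 260 >= 42? ✓ → no.
F: start 300 < 148? ✗; end 355 <= 392? ✓; end 355 >= 42? ✓ → no.
H: start 113 < 148? ✓; end 282 <= 392? ✓; end 282 >= 42? ✓ → yes.
N: start 210 < 148? ✗; end 341 <= 392? ✓; end 341 >= 42? ✓ → no.
P: start 179 < 148? ✗; end 367 <= 392? ✓; end 367 >= 42? ✓ → no.
U: start 185 < 148? ✗; end 298 <= 392? ✓; end 298 >= 42? ✓ → no.
V: start 386 < 148? ✗; end 390 <= 392? ✓; end 390 >= 42? ✓ → no.
Z: start 127 < 148? ✓; end 196 <= 392? ✓; end 196 >= 42? ✓ → yes.
Result: H, Z.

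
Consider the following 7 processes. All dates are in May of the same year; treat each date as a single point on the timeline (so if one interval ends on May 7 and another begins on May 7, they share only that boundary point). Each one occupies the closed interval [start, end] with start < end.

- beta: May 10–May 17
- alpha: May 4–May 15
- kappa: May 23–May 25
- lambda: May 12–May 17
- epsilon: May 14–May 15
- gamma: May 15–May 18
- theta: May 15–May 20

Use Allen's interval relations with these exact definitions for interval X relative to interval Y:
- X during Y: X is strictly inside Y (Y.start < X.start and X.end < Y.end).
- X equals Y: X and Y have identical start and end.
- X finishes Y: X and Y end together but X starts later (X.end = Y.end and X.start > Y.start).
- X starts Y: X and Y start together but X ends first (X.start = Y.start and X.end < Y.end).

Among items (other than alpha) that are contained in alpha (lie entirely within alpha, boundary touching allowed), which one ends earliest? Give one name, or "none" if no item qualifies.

epsilon

Target alpha = [May 4, May 15].
beta [May 10, May 17] → overlapped-by → excluded.
epsilon [May 14, May 15] → finishes → candidate.
gamma [May 15, May 18] → met-by → excluded.
kappa [May 23, May 25] → after → excluded.
lambda [May 12, May 17] → overlapped-by → excluded.
theta [May 15, May 20] → met-by → excluded.
Among candidates, earliest end is May 15 → epsilon.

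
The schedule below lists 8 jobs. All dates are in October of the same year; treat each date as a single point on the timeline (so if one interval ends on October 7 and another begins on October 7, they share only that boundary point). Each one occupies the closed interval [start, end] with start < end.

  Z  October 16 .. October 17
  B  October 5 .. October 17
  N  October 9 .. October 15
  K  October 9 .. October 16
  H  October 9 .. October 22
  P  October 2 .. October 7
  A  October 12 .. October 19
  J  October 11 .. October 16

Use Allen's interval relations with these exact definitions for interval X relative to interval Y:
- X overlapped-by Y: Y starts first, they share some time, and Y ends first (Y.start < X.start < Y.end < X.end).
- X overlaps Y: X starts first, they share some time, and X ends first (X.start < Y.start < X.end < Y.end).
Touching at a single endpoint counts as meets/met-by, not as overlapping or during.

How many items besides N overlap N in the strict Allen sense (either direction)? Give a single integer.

Target N = [October 9, October 15].
A [October 12, October 19] → overlapped-by → counts.
B [October 5, October 17] → contains → no.
H [October 9, October 22] → started-by → no.
J [October 11, October 16] → overlapped-by → counts.
K [October 9, October 16] → started-by → no.
P [October 2, October 7] → before → no.
Z [October 16, October 17] → after → no.
Total: 2.

2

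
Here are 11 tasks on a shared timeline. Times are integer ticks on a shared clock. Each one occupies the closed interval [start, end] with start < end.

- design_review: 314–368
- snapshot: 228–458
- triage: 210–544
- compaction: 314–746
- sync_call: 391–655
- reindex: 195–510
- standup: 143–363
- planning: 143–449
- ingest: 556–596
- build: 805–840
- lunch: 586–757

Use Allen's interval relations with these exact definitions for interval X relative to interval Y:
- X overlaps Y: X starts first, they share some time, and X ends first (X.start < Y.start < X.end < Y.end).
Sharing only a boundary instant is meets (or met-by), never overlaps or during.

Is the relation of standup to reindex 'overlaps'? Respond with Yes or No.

Yes

standup = [143, 363], reindex = [195, 510].
Actual relation of standup to reindex: overlaps.
Asked whether 'overlaps' holds → Yes.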